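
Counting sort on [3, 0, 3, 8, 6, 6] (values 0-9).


Input: [3, 0, 3, 8, 6, 6]
Counts: [1, 0, 0, 2, 0, 0, 2, 0, 1, 0]

Sorted: [0, 3, 3, 6, 6, 8]


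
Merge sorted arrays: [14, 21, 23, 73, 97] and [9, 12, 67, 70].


Take 9 from B
Take 12 from B
Take 14 from A
Take 21 from A
Take 23 from A
Take 67 from B
Take 70 from B

Merged: [9, 12, 14, 21, 23, 67, 70, 73, 97]


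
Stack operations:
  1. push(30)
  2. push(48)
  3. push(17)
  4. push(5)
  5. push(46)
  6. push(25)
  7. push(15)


push(30) -> [30]
push(48) -> [30, 48]
push(17) -> [30, 48, 17]
push(5) -> [30, 48, 17, 5]
push(46) -> [30, 48, 17, 5, 46]
push(25) -> [30, 48, 17, 5, 46, 25]
push(15) -> [30, 48, 17, 5, 46, 25, 15]

Final stack: [30, 48, 17, 5, 46, 25, 15]


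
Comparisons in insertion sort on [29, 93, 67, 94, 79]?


Algorithm: insertion sort
Input: [29, 93, 67, 94, 79]
Sorted: [29, 67, 79, 93, 94]

7


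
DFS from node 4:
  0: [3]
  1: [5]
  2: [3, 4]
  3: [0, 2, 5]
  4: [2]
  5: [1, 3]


Visit 4, push [2]
Visit 2, push [3]
Visit 3, push [5, 0]
Visit 0, push []
Visit 5, push [1]
Visit 1, push []

DFS order: [4, 2, 3, 0, 5, 1]


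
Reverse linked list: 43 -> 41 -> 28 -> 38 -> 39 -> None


Step 1: curr=43, set curr.next=prev(None) | reversed so far: 43
Step 2: curr=41, set curr.next=prev(43) | reversed so far: 41 -> 43
Step 3: curr=28, set curr.next=prev(41) | reversed so far: 28 -> 41 -> 43
Step 4: curr=38, set curr.next=prev(28) | reversed so far: 38 -> 28 -> 41 -> 43
Step 5: curr=39, set curr.next=prev(38) | reversed so far: 39 -> 38 -> 28 -> 41 -> 43

39 -> 38 -> 28 -> 41 -> 43 -> None


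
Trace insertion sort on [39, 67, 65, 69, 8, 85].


Initial: [39, 67, 65, 69, 8, 85]
Insert 67: [39, 67, 65, 69, 8, 85]
Insert 65: [39, 65, 67, 69, 8, 85]
Insert 69: [39, 65, 67, 69, 8, 85]
Insert 8: [8, 39, 65, 67, 69, 85]
Insert 85: [8, 39, 65, 67, 69, 85]

Sorted: [8, 39, 65, 67, 69, 85]


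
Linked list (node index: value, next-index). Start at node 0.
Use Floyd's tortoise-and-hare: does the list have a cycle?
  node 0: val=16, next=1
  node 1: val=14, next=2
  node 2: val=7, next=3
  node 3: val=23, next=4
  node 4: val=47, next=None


Floyd's tortoise (slow, +1) and hare (fast, +2):
  init: slow=0, fast=0
  step 1: slow=1, fast=2
  step 2: slow=2, fast=4
  step 3: fast -> None, no cycle

Cycle: no


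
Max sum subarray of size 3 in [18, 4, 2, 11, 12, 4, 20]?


[0:3]: 24
[1:4]: 17
[2:5]: 25
[3:6]: 27
[4:7]: 36

Max: 36 at [4:7]


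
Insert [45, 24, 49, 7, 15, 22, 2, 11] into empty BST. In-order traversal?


Insert 45: root
Insert 24: L from 45
Insert 49: R from 45
Insert 7: L from 45 -> L from 24
Insert 15: L from 45 -> L from 24 -> R from 7
Insert 22: L from 45 -> L from 24 -> R from 7 -> R from 15
Insert 2: L from 45 -> L from 24 -> L from 7
Insert 11: L from 45 -> L from 24 -> R from 7 -> L from 15

In-order: [2, 7, 11, 15, 22, 24, 45, 49]


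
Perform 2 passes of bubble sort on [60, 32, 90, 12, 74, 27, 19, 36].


Initial: [60, 32, 90, 12, 74, 27, 19, 36]
Pass 1: [32, 60, 12, 74, 27, 19, 36, 90] (6 swaps)
Pass 2: [32, 12, 60, 27, 19, 36, 74, 90] (4 swaps)

After 2 passes: [32, 12, 60, 27, 19, 36, 74, 90]


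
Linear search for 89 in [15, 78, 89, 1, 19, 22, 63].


i=0: 15!=89
i=1: 78!=89
i=2: 89==89 found!

Found at 2, 3 comps


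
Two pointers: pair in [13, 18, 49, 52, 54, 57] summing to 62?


lo=0(13)+hi=5(57)=70
lo=0(13)+hi=4(54)=67
lo=0(13)+hi=3(52)=65
lo=0(13)+hi=2(49)=62

Yes: 13+49=62


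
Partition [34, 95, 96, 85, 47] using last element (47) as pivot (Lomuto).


Pivot: 47
  34 <= 47: advance i (no swap)
Place pivot at 1: [34, 47, 96, 85, 95]

Partitioned: [34, 47, 96, 85, 95]


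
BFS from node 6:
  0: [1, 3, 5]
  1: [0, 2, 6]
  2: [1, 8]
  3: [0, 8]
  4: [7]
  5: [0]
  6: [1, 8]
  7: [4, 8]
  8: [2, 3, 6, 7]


Visit 6, enqueue [1, 8]
Visit 1, enqueue [0, 2]
Visit 8, enqueue [3, 7]
Visit 0, enqueue [5]
Visit 2, enqueue []
Visit 3, enqueue []
Visit 7, enqueue [4]
Visit 5, enqueue []
Visit 4, enqueue []

BFS order: [6, 1, 8, 0, 2, 3, 7, 5, 4]


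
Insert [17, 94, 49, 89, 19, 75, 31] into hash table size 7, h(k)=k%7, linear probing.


Insert 17: h=3 -> slot 3
Insert 94: h=3, 1 probes -> slot 4
Insert 49: h=0 -> slot 0
Insert 89: h=5 -> slot 5
Insert 19: h=5, 1 probes -> slot 6
Insert 75: h=5, 3 probes -> slot 1
Insert 31: h=3, 6 probes -> slot 2

Table: [49, 75, 31, 17, 94, 89, 19]


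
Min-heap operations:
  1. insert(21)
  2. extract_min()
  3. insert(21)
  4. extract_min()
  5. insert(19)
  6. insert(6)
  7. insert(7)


insert(21) -> [21]
extract_min()->21, []
insert(21) -> [21]
extract_min()->21, []
insert(19) -> [19]
insert(6) -> [6, 19]
insert(7) -> [6, 19, 7]

Final heap: [6, 19, 7]


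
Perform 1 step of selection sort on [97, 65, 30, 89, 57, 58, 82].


Initial: [97, 65, 30, 89, 57, 58, 82]
Step 1: min=30 at 2
  Swap: [30, 65, 97, 89, 57, 58, 82]

After 1 step: [30, 65, 97, 89, 57, 58, 82]


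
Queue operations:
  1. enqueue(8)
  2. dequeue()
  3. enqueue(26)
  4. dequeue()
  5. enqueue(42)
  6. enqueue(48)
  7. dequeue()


enqueue(8) -> [8]
dequeue()->8, []
enqueue(26) -> [26]
dequeue()->26, []
enqueue(42) -> [42]
enqueue(48) -> [42, 48]
dequeue()->42, [48]

Final queue: [48]


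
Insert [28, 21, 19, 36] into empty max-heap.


Insert 28: [28]
Insert 21: [28, 21]
Insert 19: [28, 21, 19]
Insert 36: [36, 28, 19, 21]

Final heap: [36, 28, 19, 21]


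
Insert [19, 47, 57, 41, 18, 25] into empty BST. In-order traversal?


Insert 19: root
Insert 47: R from 19
Insert 57: R from 19 -> R from 47
Insert 41: R from 19 -> L from 47
Insert 18: L from 19
Insert 25: R from 19 -> L from 47 -> L from 41

In-order: [18, 19, 25, 41, 47, 57]


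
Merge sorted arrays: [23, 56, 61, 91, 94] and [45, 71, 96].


Take 23 from A
Take 45 from B
Take 56 from A
Take 61 from A
Take 71 from B
Take 91 from A
Take 94 from A

Merged: [23, 45, 56, 61, 71, 91, 94, 96]


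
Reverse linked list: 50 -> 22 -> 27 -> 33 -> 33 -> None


Step 1: curr=50, set curr.next=prev(None) | reversed so far: 50
Step 2: curr=22, set curr.next=prev(50) | reversed so far: 22 -> 50
Step 3: curr=27, set curr.next=prev(22) | reversed so far: 27 -> 22 -> 50
Step 4: curr=33, set curr.next=prev(27) | reversed so far: 33 -> 27 -> 22 -> 50
Step 5: curr=33, set curr.next=prev(33) | reversed so far: 33 -> 33 -> 27 -> 22 -> 50

33 -> 33 -> 27 -> 22 -> 50 -> None


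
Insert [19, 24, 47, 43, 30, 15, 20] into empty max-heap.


Insert 19: [19]
Insert 24: [24, 19]
Insert 47: [47, 19, 24]
Insert 43: [47, 43, 24, 19]
Insert 30: [47, 43, 24, 19, 30]
Insert 15: [47, 43, 24, 19, 30, 15]
Insert 20: [47, 43, 24, 19, 30, 15, 20]

Final heap: [47, 43, 24, 19, 30, 15, 20]


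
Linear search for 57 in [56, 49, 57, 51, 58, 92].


i=0: 56!=57
i=1: 49!=57
i=2: 57==57 found!

Found at 2, 3 comps


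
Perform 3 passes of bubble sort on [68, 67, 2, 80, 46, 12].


Initial: [68, 67, 2, 80, 46, 12]
Pass 1: [67, 2, 68, 46, 12, 80] (4 swaps)
Pass 2: [2, 67, 46, 12, 68, 80] (3 swaps)
Pass 3: [2, 46, 12, 67, 68, 80] (2 swaps)

After 3 passes: [2, 46, 12, 67, 68, 80]


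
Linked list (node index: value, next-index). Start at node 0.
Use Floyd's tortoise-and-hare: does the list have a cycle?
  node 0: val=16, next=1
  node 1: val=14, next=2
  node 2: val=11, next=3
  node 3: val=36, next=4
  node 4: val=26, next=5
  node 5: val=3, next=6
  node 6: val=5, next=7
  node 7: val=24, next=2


Floyd's tortoise (slow, +1) and hare (fast, +2):
  init: slow=0, fast=0
  step 1: slow=1, fast=2
  step 2: slow=2, fast=4
  step 3: slow=3, fast=6
  step 4: slow=4, fast=2
  step 5: slow=5, fast=4
  step 6: slow=6, fast=6
  slow == fast at node 6: cycle detected

Cycle: yes


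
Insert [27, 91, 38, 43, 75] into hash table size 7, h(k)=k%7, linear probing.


Insert 27: h=6 -> slot 6
Insert 91: h=0 -> slot 0
Insert 38: h=3 -> slot 3
Insert 43: h=1 -> slot 1
Insert 75: h=5 -> slot 5

Table: [91, 43, None, 38, None, 75, 27]


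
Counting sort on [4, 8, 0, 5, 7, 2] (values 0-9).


Input: [4, 8, 0, 5, 7, 2]
Counts: [1, 0, 1, 0, 1, 1, 0, 1, 1, 0]

Sorted: [0, 2, 4, 5, 7, 8]


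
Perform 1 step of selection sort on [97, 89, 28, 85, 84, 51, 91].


Initial: [97, 89, 28, 85, 84, 51, 91]
Step 1: min=28 at 2
  Swap: [28, 89, 97, 85, 84, 51, 91]

After 1 step: [28, 89, 97, 85, 84, 51, 91]


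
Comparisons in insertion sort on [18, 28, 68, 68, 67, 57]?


Algorithm: insertion sort
Input: [18, 28, 68, 68, 67, 57]
Sorted: [18, 28, 57, 67, 68, 68]

10


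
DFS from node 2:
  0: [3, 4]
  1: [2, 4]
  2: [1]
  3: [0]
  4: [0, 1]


Visit 2, push [1]
Visit 1, push [4]
Visit 4, push [0]
Visit 0, push [3]
Visit 3, push []

DFS order: [2, 1, 4, 0, 3]


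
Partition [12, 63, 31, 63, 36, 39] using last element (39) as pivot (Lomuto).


Pivot: 39
  12 <= 39: advance i (no swap)
  31 <= 39: swap -> [12, 31, 63, 63, 36, 39]
  36 <= 39: swap -> [12, 31, 36, 63, 63, 39]
Place pivot at 3: [12, 31, 36, 39, 63, 63]

Partitioned: [12, 31, 36, 39, 63, 63]


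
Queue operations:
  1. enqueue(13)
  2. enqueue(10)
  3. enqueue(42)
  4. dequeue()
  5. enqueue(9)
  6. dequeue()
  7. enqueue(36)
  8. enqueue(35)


enqueue(13) -> [13]
enqueue(10) -> [13, 10]
enqueue(42) -> [13, 10, 42]
dequeue()->13, [10, 42]
enqueue(9) -> [10, 42, 9]
dequeue()->10, [42, 9]
enqueue(36) -> [42, 9, 36]
enqueue(35) -> [42, 9, 36, 35]

Final queue: [42, 9, 36, 35]


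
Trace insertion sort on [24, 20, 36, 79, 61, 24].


Initial: [24, 20, 36, 79, 61, 24]
Insert 20: [20, 24, 36, 79, 61, 24]
Insert 36: [20, 24, 36, 79, 61, 24]
Insert 79: [20, 24, 36, 79, 61, 24]
Insert 61: [20, 24, 36, 61, 79, 24]
Insert 24: [20, 24, 24, 36, 61, 79]

Sorted: [20, 24, 24, 36, 61, 79]


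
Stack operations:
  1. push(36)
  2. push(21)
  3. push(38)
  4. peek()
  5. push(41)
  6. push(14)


push(36) -> [36]
push(21) -> [36, 21]
push(38) -> [36, 21, 38]
peek()->38
push(41) -> [36, 21, 38, 41]
push(14) -> [36, 21, 38, 41, 14]

Final stack: [36, 21, 38, 41, 14]


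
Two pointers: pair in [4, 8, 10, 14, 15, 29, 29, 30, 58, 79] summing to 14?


lo=0(4)+hi=9(79)=83
lo=0(4)+hi=8(58)=62
lo=0(4)+hi=7(30)=34
lo=0(4)+hi=6(29)=33
lo=0(4)+hi=5(29)=33
lo=0(4)+hi=4(15)=19
lo=0(4)+hi=3(14)=18
lo=0(4)+hi=2(10)=14

Yes: 4+10=14


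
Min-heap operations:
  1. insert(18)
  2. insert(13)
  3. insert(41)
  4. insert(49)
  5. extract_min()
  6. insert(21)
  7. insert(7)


insert(18) -> [18]
insert(13) -> [13, 18]
insert(41) -> [13, 18, 41]
insert(49) -> [13, 18, 41, 49]
extract_min()->13, [18, 49, 41]
insert(21) -> [18, 21, 41, 49]
insert(7) -> [7, 18, 41, 49, 21]

Final heap: [7, 18, 41, 49, 21]


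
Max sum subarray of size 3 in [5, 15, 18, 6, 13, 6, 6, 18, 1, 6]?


[0:3]: 38
[1:4]: 39
[2:5]: 37
[3:6]: 25
[4:7]: 25
[5:8]: 30
[6:9]: 25
[7:10]: 25

Max: 39 at [1:4]


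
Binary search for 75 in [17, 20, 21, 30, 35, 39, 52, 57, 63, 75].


Step 1: lo=0, hi=9, mid=4, val=35
Step 2: lo=5, hi=9, mid=7, val=57
Step 3: lo=8, hi=9, mid=8, val=63
Step 4: lo=9, hi=9, mid=9, val=75

Found at index 9


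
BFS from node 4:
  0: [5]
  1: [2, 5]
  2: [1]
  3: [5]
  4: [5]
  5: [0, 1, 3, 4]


Visit 4, enqueue [5]
Visit 5, enqueue [0, 1, 3]
Visit 0, enqueue []
Visit 1, enqueue [2]
Visit 3, enqueue []
Visit 2, enqueue []

BFS order: [4, 5, 0, 1, 3, 2]


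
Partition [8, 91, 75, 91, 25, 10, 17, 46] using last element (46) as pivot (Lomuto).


Pivot: 46
  8 <= 46: advance i (no swap)
  25 <= 46: swap -> [8, 25, 75, 91, 91, 10, 17, 46]
  10 <= 46: swap -> [8, 25, 10, 91, 91, 75, 17, 46]
  17 <= 46: swap -> [8, 25, 10, 17, 91, 75, 91, 46]
Place pivot at 4: [8, 25, 10, 17, 46, 75, 91, 91]

Partitioned: [8, 25, 10, 17, 46, 75, 91, 91]


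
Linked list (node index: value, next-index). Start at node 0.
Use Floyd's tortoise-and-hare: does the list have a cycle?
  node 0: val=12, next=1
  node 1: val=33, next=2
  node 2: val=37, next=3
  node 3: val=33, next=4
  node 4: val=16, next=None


Floyd's tortoise (slow, +1) and hare (fast, +2):
  init: slow=0, fast=0
  step 1: slow=1, fast=2
  step 2: slow=2, fast=4
  step 3: fast -> None, no cycle

Cycle: no


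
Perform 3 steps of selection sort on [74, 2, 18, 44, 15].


Initial: [74, 2, 18, 44, 15]
Step 1: min=2 at 1
  Swap: [2, 74, 18, 44, 15]
Step 2: min=15 at 4
  Swap: [2, 15, 18, 44, 74]
Step 3: min=18 at 2
  Swap: [2, 15, 18, 44, 74]

After 3 steps: [2, 15, 18, 44, 74]


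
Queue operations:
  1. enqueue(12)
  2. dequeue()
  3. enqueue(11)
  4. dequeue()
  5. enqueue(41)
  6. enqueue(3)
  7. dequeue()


enqueue(12) -> [12]
dequeue()->12, []
enqueue(11) -> [11]
dequeue()->11, []
enqueue(41) -> [41]
enqueue(3) -> [41, 3]
dequeue()->41, [3]

Final queue: [3]


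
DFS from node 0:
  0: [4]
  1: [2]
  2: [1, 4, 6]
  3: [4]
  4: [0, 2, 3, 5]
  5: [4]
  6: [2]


Visit 0, push [4]
Visit 4, push [5, 3, 2]
Visit 2, push [6, 1]
Visit 1, push []
Visit 6, push []
Visit 3, push []
Visit 5, push []

DFS order: [0, 4, 2, 1, 6, 3, 5]


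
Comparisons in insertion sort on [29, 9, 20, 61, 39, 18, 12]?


Algorithm: insertion sort
Input: [29, 9, 20, 61, 39, 18, 12]
Sorted: [9, 12, 18, 20, 29, 39, 61]

17


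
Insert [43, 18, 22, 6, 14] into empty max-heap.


Insert 43: [43]
Insert 18: [43, 18]
Insert 22: [43, 18, 22]
Insert 6: [43, 18, 22, 6]
Insert 14: [43, 18, 22, 6, 14]

Final heap: [43, 18, 22, 6, 14]


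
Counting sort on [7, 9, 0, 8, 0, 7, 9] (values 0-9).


Input: [7, 9, 0, 8, 0, 7, 9]
Counts: [2, 0, 0, 0, 0, 0, 0, 2, 1, 2]

Sorted: [0, 0, 7, 7, 8, 9, 9]


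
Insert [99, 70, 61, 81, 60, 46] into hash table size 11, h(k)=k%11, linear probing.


Insert 99: h=0 -> slot 0
Insert 70: h=4 -> slot 4
Insert 61: h=6 -> slot 6
Insert 81: h=4, 1 probes -> slot 5
Insert 60: h=5, 2 probes -> slot 7
Insert 46: h=2 -> slot 2

Table: [99, None, 46, None, 70, 81, 61, 60, None, None, None]


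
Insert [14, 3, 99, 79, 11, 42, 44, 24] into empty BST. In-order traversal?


Insert 14: root
Insert 3: L from 14
Insert 99: R from 14
Insert 79: R from 14 -> L from 99
Insert 11: L from 14 -> R from 3
Insert 42: R from 14 -> L from 99 -> L from 79
Insert 44: R from 14 -> L from 99 -> L from 79 -> R from 42
Insert 24: R from 14 -> L from 99 -> L from 79 -> L from 42

In-order: [3, 11, 14, 24, 42, 44, 79, 99]


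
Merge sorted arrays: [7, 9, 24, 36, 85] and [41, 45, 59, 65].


Take 7 from A
Take 9 from A
Take 24 from A
Take 36 from A
Take 41 from B
Take 45 from B
Take 59 from B
Take 65 from B

Merged: [7, 9, 24, 36, 41, 45, 59, 65, 85]


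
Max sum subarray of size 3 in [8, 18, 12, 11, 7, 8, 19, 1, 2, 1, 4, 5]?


[0:3]: 38
[1:4]: 41
[2:5]: 30
[3:6]: 26
[4:7]: 34
[5:8]: 28
[6:9]: 22
[7:10]: 4
[8:11]: 7
[9:12]: 10

Max: 41 at [1:4]


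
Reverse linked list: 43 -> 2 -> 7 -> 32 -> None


Step 1: curr=43, set curr.next=prev(None) | reversed so far: 43
Step 2: curr=2, set curr.next=prev(43) | reversed so far: 2 -> 43
Step 3: curr=7, set curr.next=prev(2) | reversed so far: 7 -> 2 -> 43
Step 4: curr=32, set curr.next=prev(7) | reversed so far: 32 -> 7 -> 2 -> 43

32 -> 7 -> 2 -> 43 -> None


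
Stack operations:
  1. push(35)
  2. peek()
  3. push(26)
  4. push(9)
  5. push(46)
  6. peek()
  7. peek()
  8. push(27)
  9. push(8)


push(35) -> [35]
peek()->35
push(26) -> [35, 26]
push(9) -> [35, 26, 9]
push(46) -> [35, 26, 9, 46]
peek()->46
peek()->46
push(27) -> [35, 26, 9, 46, 27]
push(8) -> [35, 26, 9, 46, 27, 8]

Final stack: [35, 26, 9, 46, 27, 8]


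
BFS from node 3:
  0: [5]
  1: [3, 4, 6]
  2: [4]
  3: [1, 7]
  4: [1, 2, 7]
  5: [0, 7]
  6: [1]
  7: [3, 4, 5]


Visit 3, enqueue [1, 7]
Visit 1, enqueue [4, 6]
Visit 7, enqueue [5]
Visit 4, enqueue [2]
Visit 6, enqueue []
Visit 5, enqueue [0]
Visit 2, enqueue []
Visit 0, enqueue []

BFS order: [3, 1, 7, 4, 6, 5, 2, 0]


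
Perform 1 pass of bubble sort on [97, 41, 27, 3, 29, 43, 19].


Initial: [97, 41, 27, 3, 29, 43, 19]
Pass 1: [41, 27, 3, 29, 43, 19, 97] (6 swaps)

After 1 pass: [41, 27, 3, 29, 43, 19, 97]


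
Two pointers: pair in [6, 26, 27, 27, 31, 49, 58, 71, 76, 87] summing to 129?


lo=0(6)+hi=9(87)=93
lo=1(26)+hi=9(87)=113
lo=2(27)+hi=9(87)=114
lo=3(27)+hi=9(87)=114
lo=4(31)+hi=9(87)=118
lo=5(49)+hi=9(87)=136
lo=5(49)+hi=8(76)=125
lo=6(58)+hi=8(76)=134
lo=6(58)+hi=7(71)=129

Yes: 58+71=129


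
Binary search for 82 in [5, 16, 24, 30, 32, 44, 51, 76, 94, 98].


Step 1: lo=0, hi=9, mid=4, val=32
Step 2: lo=5, hi=9, mid=7, val=76
Step 3: lo=8, hi=9, mid=8, val=94

Not found


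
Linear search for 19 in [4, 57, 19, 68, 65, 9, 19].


i=0: 4!=19
i=1: 57!=19
i=2: 19==19 found!

Found at 2, 3 comps


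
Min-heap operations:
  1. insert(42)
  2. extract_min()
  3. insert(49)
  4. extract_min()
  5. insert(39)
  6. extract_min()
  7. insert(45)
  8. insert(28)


insert(42) -> [42]
extract_min()->42, []
insert(49) -> [49]
extract_min()->49, []
insert(39) -> [39]
extract_min()->39, []
insert(45) -> [45]
insert(28) -> [28, 45]

Final heap: [28, 45]


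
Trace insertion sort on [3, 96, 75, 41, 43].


Initial: [3, 96, 75, 41, 43]
Insert 96: [3, 96, 75, 41, 43]
Insert 75: [3, 75, 96, 41, 43]
Insert 41: [3, 41, 75, 96, 43]
Insert 43: [3, 41, 43, 75, 96]

Sorted: [3, 41, 43, 75, 96]


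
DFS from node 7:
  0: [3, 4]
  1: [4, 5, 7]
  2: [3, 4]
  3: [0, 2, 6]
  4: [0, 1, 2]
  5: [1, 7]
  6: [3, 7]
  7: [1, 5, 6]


Visit 7, push [6, 5, 1]
Visit 1, push [5, 4]
Visit 4, push [2, 0]
Visit 0, push [3]
Visit 3, push [6, 2]
Visit 2, push []
Visit 6, push []
Visit 5, push []

DFS order: [7, 1, 4, 0, 3, 2, 6, 5]


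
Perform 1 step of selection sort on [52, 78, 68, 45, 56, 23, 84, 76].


Initial: [52, 78, 68, 45, 56, 23, 84, 76]
Step 1: min=23 at 5
  Swap: [23, 78, 68, 45, 56, 52, 84, 76]

After 1 step: [23, 78, 68, 45, 56, 52, 84, 76]


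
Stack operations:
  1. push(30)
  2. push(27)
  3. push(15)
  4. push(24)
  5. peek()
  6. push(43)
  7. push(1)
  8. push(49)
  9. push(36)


push(30) -> [30]
push(27) -> [30, 27]
push(15) -> [30, 27, 15]
push(24) -> [30, 27, 15, 24]
peek()->24
push(43) -> [30, 27, 15, 24, 43]
push(1) -> [30, 27, 15, 24, 43, 1]
push(49) -> [30, 27, 15, 24, 43, 1, 49]
push(36) -> [30, 27, 15, 24, 43, 1, 49, 36]

Final stack: [30, 27, 15, 24, 43, 1, 49, 36]


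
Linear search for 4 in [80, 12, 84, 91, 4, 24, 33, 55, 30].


i=0: 80!=4
i=1: 12!=4
i=2: 84!=4
i=3: 91!=4
i=4: 4==4 found!

Found at 4, 5 comps


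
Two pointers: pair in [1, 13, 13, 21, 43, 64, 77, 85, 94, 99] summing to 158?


lo=0(1)+hi=9(99)=100
lo=1(13)+hi=9(99)=112
lo=2(13)+hi=9(99)=112
lo=3(21)+hi=9(99)=120
lo=4(43)+hi=9(99)=142
lo=5(64)+hi=9(99)=163
lo=5(64)+hi=8(94)=158

Yes: 64+94=158


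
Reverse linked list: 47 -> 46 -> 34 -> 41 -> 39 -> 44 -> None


Step 1: curr=47, set curr.next=prev(None) | reversed so far: 47
Step 2: curr=46, set curr.next=prev(47) | reversed so far: 46 -> 47
Step 3: curr=34, set curr.next=prev(46) | reversed so far: 34 -> 46 -> 47
Step 4: curr=41, set curr.next=prev(34) | reversed so far: 41 -> 34 -> 46 -> 47
Step 5: curr=39, set curr.next=prev(41) | reversed so far: 39 -> 41 -> 34 -> 46 -> 47
Step 6: curr=44, set curr.next=prev(39) | reversed so far: 44 -> 39 -> 41 -> 34 -> 46 -> 47

44 -> 39 -> 41 -> 34 -> 46 -> 47 -> None


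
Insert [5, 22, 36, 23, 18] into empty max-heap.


Insert 5: [5]
Insert 22: [22, 5]
Insert 36: [36, 5, 22]
Insert 23: [36, 23, 22, 5]
Insert 18: [36, 23, 22, 5, 18]

Final heap: [36, 23, 22, 5, 18]


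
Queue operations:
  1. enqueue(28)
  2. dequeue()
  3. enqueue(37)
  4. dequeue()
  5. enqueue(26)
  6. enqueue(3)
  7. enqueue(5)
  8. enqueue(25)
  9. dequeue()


enqueue(28) -> [28]
dequeue()->28, []
enqueue(37) -> [37]
dequeue()->37, []
enqueue(26) -> [26]
enqueue(3) -> [26, 3]
enqueue(5) -> [26, 3, 5]
enqueue(25) -> [26, 3, 5, 25]
dequeue()->26, [3, 5, 25]

Final queue: [3, 5, 25]


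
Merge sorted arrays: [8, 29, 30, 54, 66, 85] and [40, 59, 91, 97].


Take 8 from A
Take 29 from A
Take 30 from A
Take 40 from B
Take 54 from A
Take 59 from B
Take 66 from A
Take 85 from A

Merged: [8, 29, 30, 40, 54, 59, 66, 85, 91, 97]


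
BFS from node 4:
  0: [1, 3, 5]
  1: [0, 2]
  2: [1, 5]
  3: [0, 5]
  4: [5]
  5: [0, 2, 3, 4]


Visit 4, enqueue [5]
Visit 5, enqueue [0, 2, 3]
Visit 0, enqueue [1]
Visit 2, enqueue []
Visit 3, enqueue []
Visit 1, enqueue []

BFS order: [4, 5, 0, 2, 3, 1]


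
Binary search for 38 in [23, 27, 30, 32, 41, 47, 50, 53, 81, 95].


Step 1: lo=0, hi=9, mid=4, val=41
Step 2: lo=0, hi=3, mid=1, val=27
Step 3: lo=2, hi=3, mid=2, val=30
Step 4: lo=3, hi=3, mid=3, val=32

Not found


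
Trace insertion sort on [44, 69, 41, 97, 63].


Initial: [44, 69, 41, 97, 63]
Insert 69: [44, 69, 41, 97, 63]
Insert 41: [41, 44, 69, 97, 63]
Insert 97: [41, 44, 69, 97, 63]
Insert 63: [41, 44, 63, 69, 97]

Sorted: [41, 44, 63, 69, 97]


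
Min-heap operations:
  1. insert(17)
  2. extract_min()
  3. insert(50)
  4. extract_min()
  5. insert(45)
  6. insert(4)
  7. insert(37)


insert(17) -> [17]
extract_min()->17, []
insert(50) -> [50]
extract_min()->50, []
insert(45) -> [45]
insert(4) -> [4, 45]
insert(37) -> [4, 45, 37]

Final heap: [4, 45, 37]


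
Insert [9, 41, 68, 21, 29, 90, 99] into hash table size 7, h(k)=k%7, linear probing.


Insert 9: h=2 -> slot 2
Insert 41: h=6 -> slot 6
Insert 68: h=5 -> slot 5
Insert 21: h=0 -> slot 0
Insert 29: h=1 -> slot 1
Insert 90: h=6, 4 probes -> slot 3
Insert 99: h=1, 3 probes -> slot 4

Table: [21, 29, 9, 90, 99, 68, 41]


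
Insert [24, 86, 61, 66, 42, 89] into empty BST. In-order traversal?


Insert 24: root
Insert 86: R from 24
Insert 61: R from 24 -> L from 86
Insert 66: R from 24 -> L from 86 -> R from 61
Insert 42: R from 24 -> L from 86 -> L from 61
Insert 89: R from 24 -> R from 86

In-order: [24, 42, 61, 66, 86, 89]


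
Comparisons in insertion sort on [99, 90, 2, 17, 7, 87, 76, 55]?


Algorithm: insertion sort
Input: [99, 90, 2, 17, 7, 87, 76, 55]
Sorted: [2, 7, 17, 55, 76, 87, 90, 99]

22


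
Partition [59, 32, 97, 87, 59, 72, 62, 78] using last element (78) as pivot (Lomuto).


Pivot: 78
  59 <= 78: advance i (no swap)
  32 <= 78: advance i (no swap)
  59 <= 78: swap -> [59, 32, 59, 87, 97, 72, 62, 78]
  72 <= 78: swap -> [59, 32, 59, 72, 97, 87, 62, 78]
  62 <= 78: swap -> [59, 32, 59, 72, 62, 87, 97, 78]
Place pivot at 5: [59, 32, 59, 72, 62, 78, 97, 87]

Partitioned: [59, 32, 59, 72, 62, 78, 97, 87]


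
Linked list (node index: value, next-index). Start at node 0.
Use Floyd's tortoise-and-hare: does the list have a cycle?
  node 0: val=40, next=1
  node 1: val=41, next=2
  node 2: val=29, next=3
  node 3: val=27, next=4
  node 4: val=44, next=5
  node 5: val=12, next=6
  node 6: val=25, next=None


Floyd's tortoise (slow, +1) and hare (fast, +2):
  init: slow=0, fast=0
  step 1: slow=1, fast=2
  step 2: slow=2, fast=4
  step 3: slow=3, fast=6
  step 4: fast -> None, no cycle

Cycle: no


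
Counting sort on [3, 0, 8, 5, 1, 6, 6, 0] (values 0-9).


Input: [3, 0, 8, 5, 1, 6, 6, 0]
Counts: [2, 1, 0, 1, 0, 1, 2, 0, 1, 0]

Sorted: [0, 0, 1, 3, 5, 6, 6, 8]


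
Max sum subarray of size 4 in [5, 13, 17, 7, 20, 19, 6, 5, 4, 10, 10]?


[0:4]: 42
[1:5]: 57
[2:6]: 63
[3:7]: 52
[4:8]: 50
[5:9]: 34
[6:10]: 25
[7:11]: 29

Max: 63 at [2:6]


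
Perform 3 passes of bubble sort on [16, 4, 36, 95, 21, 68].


Initial: [16, 4, 36, 95, 21, 68]
Pass 1: [4, 16, 36, 21, 68, 95] (3 swaps)
Pass 2: [4, 16, 21, 36, 68, 95] (1 swaps)
Pass 3: [4, 16, 21, 36, 68, 95] (0 swaps)

After 3 passes: [4, 16, 21, 36, 68, 95]


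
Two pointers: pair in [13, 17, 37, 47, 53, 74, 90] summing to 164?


lo=0(13)+hi=6(90)=103
lo=1(17)+hi=6(90)=107
lo=2(37)+hi=6(90)=127
lo=3(47)+hi=6(90)=137
lo=4(53)+hi=6(90)=143
lo=5(74)+hi=6(90)=164

Yes: 74+90=164


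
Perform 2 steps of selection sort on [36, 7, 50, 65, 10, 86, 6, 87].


Initial: [36, 7, 50, 65, 10, 86, 6, 87]
Step 1: min=6 at 6
  Swap: [6, 7, 50, 65, 10, 86, 36, 87]
Step 2: min=7 at 1
  Swap: [6, 7, 50, 65, 10, 86, 36, 87]

After 2 steps: [6, 7, 50, 65, 10, 86, 36, 87]


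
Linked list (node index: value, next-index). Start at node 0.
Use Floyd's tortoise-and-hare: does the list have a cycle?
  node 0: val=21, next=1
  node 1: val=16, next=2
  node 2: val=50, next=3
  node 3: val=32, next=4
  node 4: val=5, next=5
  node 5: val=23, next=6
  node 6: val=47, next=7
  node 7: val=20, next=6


Floyd's tortoise (slow, +1) and hare (fast, +2):
  init: slow=0, fast=0
  step 1: slow=1, fast=2
  step 2: slow=2, fast=4
  step 3: slow=3, fast=6
  step 4: slow=4, fast=6
  step 5: slow=5, fast=6
  step 6: slow=6, fast=6
  slow == fast at node 6: cycle detected

Cycle: yes


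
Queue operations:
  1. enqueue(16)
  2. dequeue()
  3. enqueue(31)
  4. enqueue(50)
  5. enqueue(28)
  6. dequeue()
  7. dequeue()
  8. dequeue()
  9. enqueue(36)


enqueue(16) -> [16]
dequeue()->16, []
enqueue(31) -> [31]
enqueue(50) -> [31, 50]
enqueue(28) -> [31, 50, 28]
dequeue()->31, [50, 28]
dequeue()->50, [28]
dequeue()->28, []
enqueue(36) -> [36]

Final queue: [36]


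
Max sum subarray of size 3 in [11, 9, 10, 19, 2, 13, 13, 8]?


[0:3]: 30
[1:4]: 38
[2:5]: 31
[3:6]: 34
[4:7]: 28
[5:8]: 34

Max: 38 at [1:4]


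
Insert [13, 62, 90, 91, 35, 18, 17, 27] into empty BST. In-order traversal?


Insert 13: root
Insert 62: R from 13
Insert 90: R from 13 -> R from 62
Insert 91: R from 13 -> R from 62 -> R from 90
Insert 35: R from 13 -> L from 62
Insert 18: R from 13 -> L from 62 -> L from 35
Insert 17: R from 13 -> L from 62 -> L from 35 -> L from 18
Insert 27: R from 13 -> L from 62 -> L from 35 -> R from 18

In-order: [13, 17, 18, 27, 35, 62, 90, 91]


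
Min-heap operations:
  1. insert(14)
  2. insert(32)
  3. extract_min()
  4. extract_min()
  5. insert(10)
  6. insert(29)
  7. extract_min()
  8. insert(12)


insert(14) -> [14]
insert(32) -> [14, 32]
extract_min()->14, [32]
extract_min()->32, []
insert(10) -> [10]
insert(29) -> [10, 29]
extract_min()->10, [29]
insert(12) -> [12, 29]

Final heap: [12, 29]


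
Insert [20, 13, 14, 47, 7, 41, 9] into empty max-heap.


Insert 20: [20]
Insert 13: [20, 13]
Insert 14: [20, 13, 14]
Insert 47: [47, 20, 14, 13]
Insert 7: [47, 20, 14, 13, 7]
Insert 41: [47, 20, 41, 13, 7, 14]
Insert 9: [47, 20, 41, 13, 7, 14, 9]

Final heap: [47, 20, 41, 13, 7, 14, 9]


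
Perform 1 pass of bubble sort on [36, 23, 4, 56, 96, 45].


Initial: [36, 23, 4, 56, 96, 45]
Pass 1: [23, 4, 36, 56, 45, 96] (3 swaps)

After 1 pass: [23, 4, 36, 56, 45, 96]


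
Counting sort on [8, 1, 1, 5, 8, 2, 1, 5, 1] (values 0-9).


Input: [8, 1, 1, 5, 8, 2, 1, 5, 1]
Counts: [0, 4, 1, 0, 0, 2, 0, 0, 2, 0]

Sorted: [1, 1, 1, 1, 2, 5, 5, 8, 8]


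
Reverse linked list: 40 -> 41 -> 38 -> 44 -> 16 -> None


Step 1: curr=40, set curr.next=prev(None) | reversed so far: 40
Step 2: curr=41, set curr.next=prev(40) | reversed so far: 41 -> 40
Step 3: curr=38, set curr.next=prev(41) | reversed so far: 38 -> 41 -> 40
Step 4: curr=44, set curr.next=prev(38) | reversed so far: 44 -> 38 -> 41 -> 40
Step 5: curr=16, set curr.next=prev(44) | reversed so far: 16 -> 44 -> 38 -> 41 -> 40

16 -> 44 -> 38 -> 41 -> 40 -> None


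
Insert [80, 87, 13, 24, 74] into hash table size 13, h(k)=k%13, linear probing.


Insert 80: h=2 -> slot 2
Insert 87: h=9 -> slot 9
Insert 13: h=0 -> slot 0
Insert 24: h=11 -> slot 11
Insert 74: h=9, 1 probes -> slot 10

Table: [13, None, 80, None, None, None, None, None, None, 87, 74, 24, None]


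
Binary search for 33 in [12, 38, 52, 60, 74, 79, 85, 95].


Step 1: lo=0, hi=7, mid=3, val=60
Step 2: lo=0, hi=2, mid=1, val=38
Step 3: lo=0, hi=0, mid=0, val=12

Not found


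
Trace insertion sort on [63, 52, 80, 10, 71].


Initial: [63, 52, 80, 10, 71]
Insert 52: [52, 63, 80, 10, 71]
Insert 80: [52, 63, 80, 10, 71]
Insert 10: [10, 52, 63, 80, 71]
Insert 71: [10, 52, 63, 71, 80]

Sorted: [10, 52, 63, 71, 80]


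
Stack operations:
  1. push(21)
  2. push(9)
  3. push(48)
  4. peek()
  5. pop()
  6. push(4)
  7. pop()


push(21) -> [21]
push(9) -> [21, 9]
push(48) -> [21, 9, 48]
peek()->48
pop()->48, [21, 9]
push(4) -> [21, 9, 4]
pop()->4, [21, 9]

Final stack: [21, 9]


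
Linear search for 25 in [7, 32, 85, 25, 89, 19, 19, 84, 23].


i=0: 7!=25
i=1: 32!=25
i=2: 85!=25
i=3: 25==25 found!

Found at 3, 4 comps


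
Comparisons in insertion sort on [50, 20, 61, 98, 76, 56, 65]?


Algorithm: insertion sort
Input: [50, 20, 61, 98, 76, 56, 65]
Sorted: [20, 50, 56, 61, 65, 76, 98]

12


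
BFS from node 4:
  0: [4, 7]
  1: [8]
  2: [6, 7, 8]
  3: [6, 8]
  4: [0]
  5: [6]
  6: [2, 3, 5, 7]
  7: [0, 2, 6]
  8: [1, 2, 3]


Visit 4, enqueue [0]
Visit 0, enqueue [7]
Visit 7, enqueue [2, 6]
Visit 2, enqueue [8]
Visit 6, enqueue [3, 5]
Visit 8, enqueue [1]
Visit 3, enqueue []
Visit 5, enqueue []
Visit 1, enqueue []

BFS order: [4, 0, 7, 2, 6, 8, 3, 5, 1]


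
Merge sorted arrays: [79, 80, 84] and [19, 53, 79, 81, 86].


Take 19 from B
Take 53 from B
Take 79 from A
Take 79 from B
Take 80 from A
Take 81 from B
Take 84 from A

Merged: [19, 53, 79, 79, 80, 81, 84, 86]


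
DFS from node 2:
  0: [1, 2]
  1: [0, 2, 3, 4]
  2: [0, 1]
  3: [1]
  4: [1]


Visit 2, push [1, 0]
Visit 0, push [1]
Visit 1, push [4, 3]
Visit 3, push []
Visit 4, push []

DFS order: [2, 0, 1, 3, 4]


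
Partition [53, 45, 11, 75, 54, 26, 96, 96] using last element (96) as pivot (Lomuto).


Pivot: 96
  53 <= 96: advance i (no swap)
  45 <= 96: advance i (no swap)
  11 <= 96: advance i (no swap)
  75 <= 96: advance i (no swap)
  54 <= 96: advance i (no swap)
  26 <= 96: advance i (no swap)
  96 <= 96: advance i (no swap)
Place pivot at 7: [53, 45, 11, 75, 54, 26, 96, 96]

Partitioned: [53, 45, 11, 75, 54, 26, 96, 96]


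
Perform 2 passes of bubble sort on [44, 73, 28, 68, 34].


Initial: [44, 73, 28, 68, 34]
Pass 1: [44, 28, 68, 34, 73] (3 swaps)
Pass 2: [28, 44, 34, 68, 73] (2 swaps)

After 2 passes: [28, 44, 34, 68, 73]


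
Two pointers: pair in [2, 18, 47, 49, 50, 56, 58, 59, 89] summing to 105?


lo=0(2)+hi=8(89)=91
lo=1(18)+hi=8(89)=107
lo=1(18)+hi=7(59)=77
lo=2(47)+hi=7(59)=106
lo=2(47)+hi=6(58)=105

Yes: 47+58=105


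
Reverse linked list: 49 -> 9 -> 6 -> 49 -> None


Step 1: curr=49, set curr.next=prev(None) | reversed so far: 49
Step 2: curr=9, set curr.next=prev(49) | reversed so far: 9 -> 49
Step 3: curr=6, set curr.next=prev(9) | reversed so far: 6 -> 9 -> 49
Step 4: curr=49, set curr.next=prev(6) | reversed so far: 49 -> 6 -> 9 -> 49

49 -> 6 -> 9 -> 49 -> None


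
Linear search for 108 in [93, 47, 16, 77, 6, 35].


i=0: 93!=108
i=1: 47!=108
i=2: 16!=108
i=3: 77!=108
i=4: 6!=108
i=5: 35!=108

Not found, 6 comps


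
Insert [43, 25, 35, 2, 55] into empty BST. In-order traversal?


Insert 43: root
Insert 25: L from 43
Insert 35: L from 43 -> R from 25
Insert 2: L from 43 -> L from 25
Insert 55: R from 43

In-order: [2, 25, 35, 43, 55]


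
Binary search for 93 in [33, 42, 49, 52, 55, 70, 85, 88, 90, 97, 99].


Step 1: lo=0, hi=10, mid=5, val=70
Step 2: lo=6, hi=10, mid=8, val=90
Step 3: lo=9, hi=10, mid=9, val=97

Not found


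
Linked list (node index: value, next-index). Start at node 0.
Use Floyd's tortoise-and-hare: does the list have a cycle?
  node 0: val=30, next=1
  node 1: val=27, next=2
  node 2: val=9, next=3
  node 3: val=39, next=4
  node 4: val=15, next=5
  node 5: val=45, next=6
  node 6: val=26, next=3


Floyd's tortoise (slow, +1) and hare (fast, +2):
  init: slow=0, fast=0
  step 1: slow=1, fast=2
  step 2: slow=2, fast=4
  step 3: slow=3, fast=6
  step 4: slow=4, fast=4
  slow == fast at node 4: cycle detected

Cycle: yes


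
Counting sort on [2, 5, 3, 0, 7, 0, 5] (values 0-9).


Input: [2, 5, 3, 0, 7, 0, 5]
Counts: [2, 0, 1, 1, 0, 2, 0, 1, 0, 0]

Sorted: [0, 0, 2, 3, 5, 5, 7]


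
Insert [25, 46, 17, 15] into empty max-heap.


Insert 25: [25]
Insert 46: [46, 25]
Insert 17: [46, 25, 17]
Insert 15: [46, 25, 17, 15]

Final heap: [46, 25, 17, 15]


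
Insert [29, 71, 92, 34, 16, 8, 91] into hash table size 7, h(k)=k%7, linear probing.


Insert 29: h=1 -> slot 1
Insert 71: h=1, 1 probes -> slot 2
Insert 92: h=1, 2 probes -> slot 3
Insert 34: h=6 -> slot 6
Insert 16: h=2, 2 probes -> slot 4
Insert 8: h=1, 4 probes -> slot 5
Insert 91: h=0 -> slot 0

Table: [91, 29, 71, 92, 16, 8, 34]


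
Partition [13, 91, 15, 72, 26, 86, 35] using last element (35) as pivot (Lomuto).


Pivot: 35
  13 <= 35: advance i (no swap)
  15 <= 35: swap -> [13, 15, 91, 72, 26, 86, 35]
  26 <= 35: swap -> [13, 15, 26, 72, 91, 86, 35]
Place pivot at 3: [13, 15, 26, 35, 91, 86, 72]

Partitioned: [13, 15, 26, 35, 91, 86, 72]


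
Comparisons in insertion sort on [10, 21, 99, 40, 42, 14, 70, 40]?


Algorithm: insertion sort
Input: [10, 21, 99, 40, 42, 14, 70, 40]
Sorted: [10, 14, 21, 40, 40, 42, 70, 99]

17


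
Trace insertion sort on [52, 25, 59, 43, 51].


Initial: [52, 25, 59, 43, 51]
Insert 25: [25, 52, 59, 43, 51]
Insert 59: [25, 52, 59, 43, 51]
Insert 43: [25, 43, 52, 59, 51]
Insert 51: [25, 43, 51, 52, 59]

Sorted: [25, 43, 51, 52, 59]


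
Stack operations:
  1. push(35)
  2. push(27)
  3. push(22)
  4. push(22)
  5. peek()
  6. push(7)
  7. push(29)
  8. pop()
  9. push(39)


push(35) -> [35]
push(27) -> [35, 27]
push(22) -> [35, 27, 22]
push(22) -> [35, 27, 22, 22]
peek()->22
push(7) -> [35, 27, 22, 22, 7]
push(29) -> [35, 27, 22, 22, 7, 29]
pop()->29, [35, 27, 22, 22, 7]
push(39) -> [35, 27, 22, 22, 7, 39]

Final stack: [35, 27, 22, 22, 7, 39]


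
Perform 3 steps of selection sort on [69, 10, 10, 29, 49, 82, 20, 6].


Initial: [69, 10, 10, 29, 49, 82, 20, 6]
Step 1: min=6 at 7
  Swap: [6, 10, 10, 29, 49, 82, 20, 69]
Step 2: min=10 at 1
  Swap: [6, 10, 10, 29, 49, 82, 20, 69]
Step 3: min=10 at 2
  Swap: [6, 10, 10, 29, 49, 82, 20, 69]

After 3 steps: [6, 10, 10, 29, 49, 82, 20, 69]


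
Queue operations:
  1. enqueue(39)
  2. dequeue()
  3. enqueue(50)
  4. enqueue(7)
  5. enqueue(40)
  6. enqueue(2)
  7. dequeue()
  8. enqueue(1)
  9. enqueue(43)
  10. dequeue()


enqueue(39) -> [39]
dequeue()->39, []
enqueue(50) -> [50]
enqueue(7) -> [50, 7]
enqueue(40) -> [50, 7, 40]
enqueue(2) -> [50, 7, 40, 2]
dequeue()->50, [7, 40, 2]
enqueue(1) -> [7, 40, 2, 1]
enqueue(43) -> [7, 40, 2, 1, 43]
dequeue()->7, [40, 2, 1, 43]

Final queue: [40, 2, 1, 43]


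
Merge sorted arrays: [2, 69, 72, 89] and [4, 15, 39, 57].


Take 2 from A
Take 4 from B
Take 15 from B
Take 39 from B
Take 57 from B

Merged: [2, 4, 15, 39, 57, 69, 72, 89]


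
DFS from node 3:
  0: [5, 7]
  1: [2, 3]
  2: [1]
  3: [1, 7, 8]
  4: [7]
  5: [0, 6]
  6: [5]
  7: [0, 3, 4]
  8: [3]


Visit 3, push [8, 7, 1]
Visit 1, push [2]
Visit 2, push []
Visit 7, push [4, 0]
Visit 0, push [5]
Visit 5, push [6]
Visit 6, push []
Visit 4, push []
Visit 8, push []

DFS order: [3, 1, 2, 7, 0, 5, 6, 4, 8]


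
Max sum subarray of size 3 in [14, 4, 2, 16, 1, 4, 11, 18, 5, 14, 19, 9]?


[0:3]: 20
[1:4]: 22
[2:5]: 19
[3:6]: 21
[4:7]: 16
[5:8]: 33
[6:9]: 34
[7:10]: 37
[8:11]: 38
[9:12]: 42

Max: 42 at [9:12]


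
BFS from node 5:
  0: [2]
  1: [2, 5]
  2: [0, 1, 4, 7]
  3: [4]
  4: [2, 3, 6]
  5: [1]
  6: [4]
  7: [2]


Visit 5, enqueue [1]
Visit 1, enqueue [2]
Visit 2, enqueue [0, 4, 7]
Visit 0, enqueue []
Visit 4, enqueue [3, 6]
Visit 7, enqueue []
Visit 3, enqueue []
Visit 6, enqueue []

BFS order: [5, 1, 2, 0, 4, 7, 3, 6]


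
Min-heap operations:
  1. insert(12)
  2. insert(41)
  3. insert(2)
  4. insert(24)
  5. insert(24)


insert(12) -> [12]
insert(41) -> [12, 41]
insert(2) -> [2, 41, 12]
insert(24) -> [2, 24, 12, 41]
insert(24) -> [2, 24, 12, 41, 24]

Final heap: [2, 24, 12, 41, 24]


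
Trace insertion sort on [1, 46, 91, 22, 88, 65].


Initial: [1, 46, 91, 22, 88, 65]
Insert 46: [1, 46, 91, 22, 88, 65]
Insert 91: [1, 46, 91, 22, 88, 65]
Insert 22: [1, 22, 46, 91, 88, 65]
Insert 88: [1, 22, 46, 88, 91, 65]
Insert 65: [1, 22, 46, 65, 88, 91]

Sorted: [1, 22, 46, 65, 88, 91]


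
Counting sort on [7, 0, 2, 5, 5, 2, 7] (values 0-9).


Input: [7, 0, 2, 5, 5, 2, 7]
Counts: [1, 0, 2, 0, 0, 2, 0, 2, 0, 0]

Sorted: [0, 2, 2, 5, 5, 7, 7]


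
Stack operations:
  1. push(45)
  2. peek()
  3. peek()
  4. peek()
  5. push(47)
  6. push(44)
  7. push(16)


push(45) -> [45]
peek()->45
peek()->45
peek()->45
push(47) -> [45, 47]
push(44) -> [45, 47, 44]
push(16) -> [45, 47, 44, 16]

Final stack: [45, 47, 44, 16]


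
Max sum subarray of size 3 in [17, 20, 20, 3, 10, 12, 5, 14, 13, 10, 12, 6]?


[0:3]: 57
[1:4]: 43
[2:5]: 33
[3:6]: 25
[4:7]: 27
[5:8]: 31
[6:9]: 32
[7:10]: 37
[8:11]: 35
[9:12]: 28

Max: 57 at [0:3]


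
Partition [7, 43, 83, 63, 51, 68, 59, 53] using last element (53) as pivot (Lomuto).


Pivot: 53
  7 <= 53: advance i (no swap)
  43 <= 53: advance i (no swap)
  51 <= 53: swap -> [7, 43, 51, 63, 83, 68, 59, 53]
Place pivot at 3: [7, 43, 51, 53, 83, 68, 59, 63]

Partitioned: [7, 43, 51, 53, 83, 68, 59, 63]


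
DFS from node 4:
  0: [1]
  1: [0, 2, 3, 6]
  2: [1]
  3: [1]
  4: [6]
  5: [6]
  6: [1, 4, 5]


Visit 4, push [6]
Visit 6, push [5, 1]
Visit 1, push [3, 2, 0]
Visit 0, push []
Visit 2, push []
Visit 3, push []
Visit 5, push []

DFS order: [4, 6, 1, 0, 2, 3, 5]


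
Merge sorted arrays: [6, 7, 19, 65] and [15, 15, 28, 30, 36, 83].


Take 6 from A
Take 7 from A
Take 15 from B
Take 15 from B
Take 19 from A
Take 28 from B
Take 30 from B
Take 36 from B
Take 65 from A

Merged: [6, 7, 15, 15, 19, 28, 30, 36, 65, 83]


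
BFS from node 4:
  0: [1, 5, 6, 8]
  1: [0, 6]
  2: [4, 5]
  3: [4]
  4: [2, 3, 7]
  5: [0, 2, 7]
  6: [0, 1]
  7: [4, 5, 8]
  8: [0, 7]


Visit 4, enqueue [2, 3, 7]
Visit 2, enqueue [5]
Visit 3, enqueue []
Visit 7, enqueue [8]
Visit 5, enqueue [0]
Visit 8, enqueue []
Visit 0, enqueue [1, 6]
Visit 1, enqueue []
Visit 6, enqueue []

BFS order: [4, 2, 3, 7, 5, 8, 0, 1, 6]


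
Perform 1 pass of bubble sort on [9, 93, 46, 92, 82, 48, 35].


Initial: [9, 93, 46, 92, 82, 48, 35]
Pass 1: [9, 46, 92, 82, 48, 35, 93] (5 swaps)

After 1 pass: [9, 46, 92, 82, 48, 35, 93]


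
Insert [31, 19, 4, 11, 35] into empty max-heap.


Insert 31: [31]
Insert 19: [31, 19]
Insert 4: [31, 19, 4]
Insert 11: [31, 19, 4, 11]
Insert 35: [35, 31, 4, 11, 19]

Final heap: [35, 31, 4, 11, 19]


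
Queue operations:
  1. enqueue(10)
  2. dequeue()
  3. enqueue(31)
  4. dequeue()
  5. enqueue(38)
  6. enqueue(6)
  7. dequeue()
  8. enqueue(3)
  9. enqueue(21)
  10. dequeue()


enqueue(10) -> [10]
dequeue()->10, []
enqueue(31) -> [31]
dequeue()->31, []
enqueue(38) -> [38]
enqueue(6) -> [38, 6]
dequeue()->38, [6]
enqueue(3) -> [6, 3]
enqueue(21) -> [6, 3, 21]
dequeue()->6, [3, 21]

Final queue: [3, 21]


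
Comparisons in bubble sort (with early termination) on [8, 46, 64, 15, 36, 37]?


Algorithm: bubble sort (with early termination)
Input: [8, 46, 64, 15, 36, 37]
Sorted: [8, 15, 36, 37, 46, 64]

12


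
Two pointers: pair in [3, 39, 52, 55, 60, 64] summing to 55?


lo=0(3)+hi=5(64)=67
lo=0(3)+hi=4(60)=63
lo=0(3)+hi=3(55)=58
lo=0(3)+hi=2(52)=55

Yes: 3+52=55


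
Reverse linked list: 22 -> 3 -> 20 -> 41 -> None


Step 1: curr=22, set curr.next=prev(None) | reversed so far: 22
Step 2: curr=3, set curr.next=prev(22) | reversed so far: 3 -> 22
Step 3: curr=20, set curr.next=prev(3) | reversed so far: 20 -> 3 -> 22
Step 4: curr=41, set curr.next=prev(20) | reversed so far: 41 -> 20 -> 3 -> 22

41 -> 20 -> 3 -> 22 -> None


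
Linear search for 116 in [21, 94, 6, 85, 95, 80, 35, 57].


i=0: 21!=116
i=1: 94!=116
i=2: 6!=116
i=3: 85!=116
i=4: 95!=116
i=5: 80!=116
i=6: 35!=116
i=7: 57!=116

Not found, 8 comps


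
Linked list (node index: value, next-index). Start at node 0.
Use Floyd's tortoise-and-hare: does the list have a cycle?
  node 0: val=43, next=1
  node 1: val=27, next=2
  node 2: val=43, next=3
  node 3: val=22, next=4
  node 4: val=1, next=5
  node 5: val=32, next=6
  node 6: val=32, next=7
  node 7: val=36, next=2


Floyd's tortoise (slow, +1) and hare (fast, +2):
  init: slow=0, fast=0
  step 1: slow=1, fast=2
  step 2: slow=2, fast=4
  step 3: slow=3, fast=6
  step 4: slow=4, fast=2
  step 5: slow=5, fast=4
  step 6: slow=6, fast=6
  slow == fast at node 6: cycle detected

Cycle: yes
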